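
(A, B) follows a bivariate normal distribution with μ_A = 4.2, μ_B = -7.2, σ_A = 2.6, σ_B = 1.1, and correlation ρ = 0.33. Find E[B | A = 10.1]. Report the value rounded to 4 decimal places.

The regression of B on A has slope ρ·σ_B/σ_A and passes through (μ_A, μ_B).
E[B | A=10.1] = -7.2 + (0.33)·(1.1/2.6)·(10.1 − (4.2)) = -7.2 + (0.139615)·(5.9) = -6.3763.

-6.3763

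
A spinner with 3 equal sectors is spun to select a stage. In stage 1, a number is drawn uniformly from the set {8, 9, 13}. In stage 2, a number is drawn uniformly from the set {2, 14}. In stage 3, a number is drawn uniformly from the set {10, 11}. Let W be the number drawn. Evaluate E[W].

E[W | stage 1] = (8+9+13)/3 = 10.
E[W | stage 2] = (2+14)/2 = 8.
E[W | stage 3] = (10+11)/2 = 21/2.
By the law of total expectation,
E[W] = (1/3)·(10) + (1/3)·(8) + (1/3)·(21/2) = 19/2.

19/2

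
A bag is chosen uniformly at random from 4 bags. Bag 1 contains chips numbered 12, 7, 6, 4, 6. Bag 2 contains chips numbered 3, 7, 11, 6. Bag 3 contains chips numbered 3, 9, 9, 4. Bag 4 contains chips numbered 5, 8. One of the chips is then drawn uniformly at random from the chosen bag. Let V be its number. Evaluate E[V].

53/8

E[V | bag 1] = (12+7+6+4+6)/5 = 7.
E[V | bag 2] = (3+7+11+6)/4 = 27/4.
E[V | bag 3] = (3+9+9+4)/4 = 25/4.
E[V | bag 4] = (5+8)/2 = 13/2.
By the law of total expectation,
E[V] = (1/4)·(7) + (1/4)·(27/4) + (1/4)·(25/4) + (1/4)·(13/2) = 53/8.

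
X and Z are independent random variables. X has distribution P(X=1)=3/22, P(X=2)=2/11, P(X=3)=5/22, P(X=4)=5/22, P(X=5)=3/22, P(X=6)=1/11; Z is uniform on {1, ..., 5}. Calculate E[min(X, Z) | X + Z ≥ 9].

P(X + Z ≥ 9) = 17/110.
Summing min(X,Z)·P(x,y) over outcomes with X + Z ≥ 9 gives 71/110.
E[min(X, Z) | X + Z ≥ 9] = (71/110) / (17/110) = 71/17.

71/17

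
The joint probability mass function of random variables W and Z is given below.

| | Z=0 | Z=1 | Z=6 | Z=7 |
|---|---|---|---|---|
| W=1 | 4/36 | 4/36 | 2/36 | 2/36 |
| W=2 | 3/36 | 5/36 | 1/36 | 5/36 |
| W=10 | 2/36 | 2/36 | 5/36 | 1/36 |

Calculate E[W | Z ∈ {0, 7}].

52/17

P(Z ∈ {0, 7}) = 17/36.
Σ W·P over the event = 1·(4/36) + 1·(2/36) + 2·(3/36) + 2·(5/36) + 10·(2/36) + 10·(1/36) = 13/9.
E[W | Z ∈ {0, 7}] = (13/9) / (17/36) = 52/17.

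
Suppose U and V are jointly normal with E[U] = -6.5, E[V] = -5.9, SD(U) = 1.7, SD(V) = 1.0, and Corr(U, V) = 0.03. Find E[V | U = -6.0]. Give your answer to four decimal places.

For a bivariate normal, E[V | U=x] = μ_V + ρ·(σ_V/σ_U)·(x − μ_U).
E[V | U=-6.0] = -5.9 + (0.03)·(1.0/1.7)·(-6.0 − (-6.5)) = -5.9 + (0.017647)·(0.5) = -5.8912.

-5.8912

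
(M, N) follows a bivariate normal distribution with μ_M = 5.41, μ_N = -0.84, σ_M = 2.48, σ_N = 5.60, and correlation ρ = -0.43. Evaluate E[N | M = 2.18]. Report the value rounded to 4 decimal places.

For a bivariate normal, E[N | M=x] = μ_N + ρ·(σ_N/σ_M)·(x − μ_M).
E[N | M=2.18] = -0.84 + (-0.43)·(5.60/2.48)·(2.18 − (5.41)) = -0.84 + (-0.97097)·(-3.23) = 2.2962.

2.2962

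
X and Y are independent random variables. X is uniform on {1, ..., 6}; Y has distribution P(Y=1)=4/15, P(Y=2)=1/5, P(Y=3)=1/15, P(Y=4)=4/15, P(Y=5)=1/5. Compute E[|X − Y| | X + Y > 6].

21/11

P(X + Y > 6) = 22/45.
Summing |X−Y|·P(x,y) over outcomes with X + Y > 6 gives 14/15.
E[|X − Y| | X + Y > 6] = (14/15) / (22/45) = 21/11.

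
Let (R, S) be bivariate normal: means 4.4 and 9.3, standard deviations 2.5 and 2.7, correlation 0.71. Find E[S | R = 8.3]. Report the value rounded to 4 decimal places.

The regression of S on R has slope ρ·σ_S/σ_R and passes through (μ_R, μ_S).
E[S | R=8.3] = 9.3 + (0.71)·(2.7/2.5)·(8.3 − (4.4)) = 9.3 + (0.7668)·(3.9) = 12.2905.

12.2905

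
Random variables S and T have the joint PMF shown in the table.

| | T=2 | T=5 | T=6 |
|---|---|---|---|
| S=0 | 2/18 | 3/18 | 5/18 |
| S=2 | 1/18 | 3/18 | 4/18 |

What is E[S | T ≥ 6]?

P(T ≥ 6) = 1/2.
Σ S·P over the event = 0·(5/18) + 2·(4/18) = 4/9.
E[S | T ≥ 6] = (4/9) / (1/2) = 8/9.

8/9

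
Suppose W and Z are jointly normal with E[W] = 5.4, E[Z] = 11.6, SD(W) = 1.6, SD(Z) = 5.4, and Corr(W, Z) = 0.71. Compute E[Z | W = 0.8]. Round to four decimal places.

E[Z | W=x] = μ_Z + ρ(σ_Z/σ_W)(x − μ_W) for jointly normal variables.
E[Z | W=0.8] = 11.6 + (0.71)·(5.4/1.6)·(0.8 − (5.4)) = 11.6 + (2.39625)·(-4.6) = 0.5773.

0.5773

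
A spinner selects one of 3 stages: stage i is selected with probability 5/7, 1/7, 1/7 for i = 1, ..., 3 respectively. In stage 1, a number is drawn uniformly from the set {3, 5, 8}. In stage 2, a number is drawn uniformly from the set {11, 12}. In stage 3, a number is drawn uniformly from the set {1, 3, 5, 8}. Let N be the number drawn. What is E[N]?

E[N | stage 1] = (3+5+8)/3 = 16/3.
E[N | stage 2] = (11+12)/2 = 23/2.
E[N | stage 3] = (1+3+5+8)/4 = 17/4.
By the law of total expectation,
E[N] = (5/7)·(16/3) + (1/7)·(23/2) + (1/7)·(17/4) = 509/84.

509/84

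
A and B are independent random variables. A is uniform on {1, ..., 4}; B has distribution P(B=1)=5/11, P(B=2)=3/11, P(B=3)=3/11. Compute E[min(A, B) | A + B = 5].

17/11

P(A + B = 5) = 1/4.
Summing min(A,B)·P(x,y) over outcomes with A + B = 5 gives 17/44.
E[min(A, B) | A + B = 5] = (17/44) / (1/4) = 17/11.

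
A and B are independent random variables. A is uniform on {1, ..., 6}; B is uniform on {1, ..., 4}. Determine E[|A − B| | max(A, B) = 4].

Outcomes with max(A, B) = 4: (1,4), (2,4), (3,4), (4,1), (4,2), (4,3), (4,4), each with probability 1/24.
E[|A − B| | max(A, B) = 4] = (3 + 2 + 1 + 3 + 2 + 1 + 0) / 7 = 12/7.

12/7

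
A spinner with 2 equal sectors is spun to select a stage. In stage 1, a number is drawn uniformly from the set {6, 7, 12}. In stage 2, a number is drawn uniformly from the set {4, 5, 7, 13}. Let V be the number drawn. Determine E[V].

187/24

E[V | stage 1] = (6+7+12)/3 = 25/3.
E[V | stage 2] = (4+5+7+13)/4 = 29/4.
E[V] = (1/2)·(25/3) + (1/2)·(29/4) = 187/24.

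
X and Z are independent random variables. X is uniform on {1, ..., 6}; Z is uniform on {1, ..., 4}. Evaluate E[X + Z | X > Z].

P(X > Z) = 7/12.
Summing (X+Z)·P(x,y) over outcomes with X > Z gives 47/12.
E[X + Z | X > Z] = (47/12) / (7/12) = 47/7.

47/7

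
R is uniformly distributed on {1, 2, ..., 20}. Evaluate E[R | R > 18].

Given R > 18, R is equally likely to be any of {19, 20}.
E[R | R > 18] = (19 + 20) / 2 = 39/2.

39/2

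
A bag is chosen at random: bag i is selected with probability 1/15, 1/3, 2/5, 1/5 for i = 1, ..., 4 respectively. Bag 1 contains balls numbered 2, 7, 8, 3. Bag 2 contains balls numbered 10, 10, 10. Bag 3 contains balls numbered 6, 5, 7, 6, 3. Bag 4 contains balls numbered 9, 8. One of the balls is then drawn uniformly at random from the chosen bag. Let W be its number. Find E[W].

1129/150

E[W | bag 1] = (2+7+8+3)/4 = 5.
E[W | bag 2] = (10+10+10)/3 = 10.
E[W | bag 3] = (6+5+7+6+3)/5 = 27/5.
E[W | bag 4] = (9+8)/2 = 17/2.
E[W] = (1/15)·(5) + (1/3)·(10) + (2/5)·(27/5) + (1/5)·(17/2) = 1129/150.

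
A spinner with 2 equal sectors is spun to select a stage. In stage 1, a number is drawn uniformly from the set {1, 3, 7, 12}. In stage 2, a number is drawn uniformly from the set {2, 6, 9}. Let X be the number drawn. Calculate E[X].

E[X | stage 1] = (1+3+7+12)/4 = 23/4.
E[X | stage 2] = (2+6+9)/3 = 17/3.
E[X] = (1/2)·(23/4) + (1/2)·(17/3) = 137/24.

137/24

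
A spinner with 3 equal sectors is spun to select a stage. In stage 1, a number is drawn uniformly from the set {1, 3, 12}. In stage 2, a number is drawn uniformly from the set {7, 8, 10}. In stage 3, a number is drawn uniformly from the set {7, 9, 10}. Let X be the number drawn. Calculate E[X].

67/9

E[X | stage 1] = (1+3+12)/3 = 16/3.
E[X | stage 2] = (7+8+10)/3 = 25/3.
E[X | stage 3] = (7+9+10)/3 = 26/3.
By the law of total expectation,
E[X] = (1/3)·(16/3) + (1/3)·(25/3) + (1/3)·(26/3) = 67/9.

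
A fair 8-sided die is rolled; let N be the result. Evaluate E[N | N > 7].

8

Given N > 7, N is equally likely to be any of {8}.
E[N | N > 7] = (8) / 1 = 8.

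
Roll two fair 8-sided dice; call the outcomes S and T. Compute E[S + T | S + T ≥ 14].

44/3

Outcomes with S + T ≥ 14: (6,8), (7,7), (7,8), (8,6), (8,7), (8,8), each with probability 1/64.
E[S + T | S + T ≥ 14] = (14 + 14 + 15 + 14 + 15 + 16) / 6 = 44/3.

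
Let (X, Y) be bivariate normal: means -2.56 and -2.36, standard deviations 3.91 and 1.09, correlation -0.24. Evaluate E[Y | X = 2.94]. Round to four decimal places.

-2.7280

E[Y | X=x] = μ_Y + ρ(σ_Y/σ_X)(x − μ_X) for jointly normal variables.
E[Y | X=2.94] = -2.36 + (-0.24)·(1.09/3.91)·(2.94 − (-2.56)) = -2.36 + (-0.066905)·(5.5) = -2.7280.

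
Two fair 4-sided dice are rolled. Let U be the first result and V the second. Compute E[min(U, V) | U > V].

Outcomes with U > V: (2,1), (3,1), (3,2), (4,1), (4,2), (4,3), each with probability 1/16.
E[min(U, V) | U > V] = (1 + 1 + 2 + 1 + 2 + 3) / 6 = 5/3.

5/3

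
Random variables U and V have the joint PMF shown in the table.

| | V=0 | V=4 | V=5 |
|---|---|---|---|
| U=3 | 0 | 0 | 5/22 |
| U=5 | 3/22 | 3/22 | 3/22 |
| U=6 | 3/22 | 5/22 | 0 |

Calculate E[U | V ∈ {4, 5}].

75/16

P(V ∈ {4, 5}) = 8/11.
Σ U·P over the event = 3·(5/22) + 5·(3/22) + 5·(3/22) + 6·(5/22) = 75/22.
E[U | V ∈ {4, 5}] = (75/22) / (8/11) = 75/16.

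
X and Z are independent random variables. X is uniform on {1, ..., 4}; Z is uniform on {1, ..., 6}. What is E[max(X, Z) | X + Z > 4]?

P(X + Z > 4) = 3/4.
Summing max(X,Z)·P(x,y) over outcomes with X + Z > 4 gives 27/8.
E[max(X, Z) | X + Z > 4] = (27/8) / (3/4) = 9/2.

9/2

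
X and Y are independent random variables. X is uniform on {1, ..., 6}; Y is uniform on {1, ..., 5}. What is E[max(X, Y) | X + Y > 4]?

14/3

P(X + Y > 4) = 4/5.
Summing max(X,Y)·P(x,y) over outcomes with X + Y > 4 gives 56/15.
E[max(X, Y) | X + Y > 4] = (56/15) / (4/5) = 14/3.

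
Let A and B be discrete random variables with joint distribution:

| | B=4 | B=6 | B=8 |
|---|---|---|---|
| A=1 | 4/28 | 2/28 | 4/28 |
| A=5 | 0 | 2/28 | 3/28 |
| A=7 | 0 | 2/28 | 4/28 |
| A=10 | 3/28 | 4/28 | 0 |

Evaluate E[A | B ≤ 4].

34/7

P(B ≤ 4) = 1/4.
Σ A·P over the event = 1·(4/28) + 10·(3/28) = 17/14.
E[A | B ≤ 4] = (17/14) / (1/4) = 34/7.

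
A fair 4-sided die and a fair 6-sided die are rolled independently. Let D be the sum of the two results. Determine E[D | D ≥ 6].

52/7

P(D ≥ 6) = 7/12.
Σ over the event: 6·1/6 + 7·1/6 + 8·1/8 + 9·1/12 + 10·1/24 = 13/3.
E[D | D ≥ 6] = (13/3) / (7/12) = 52/7.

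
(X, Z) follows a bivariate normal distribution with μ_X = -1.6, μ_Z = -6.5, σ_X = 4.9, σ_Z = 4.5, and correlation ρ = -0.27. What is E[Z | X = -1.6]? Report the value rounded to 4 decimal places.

-6.5000

For a bivariate normal, E[Z | X=x] = μ_Z + ρ·(σ_Z/σ_X)·(x − μ_X).
E[Z | X=-1.6] = -6.5 + (-0.27)·(4.5/4.9)·(-1.6 − (-1.6)) = -6.5 + (-0.24796)·(0) = -6.5000.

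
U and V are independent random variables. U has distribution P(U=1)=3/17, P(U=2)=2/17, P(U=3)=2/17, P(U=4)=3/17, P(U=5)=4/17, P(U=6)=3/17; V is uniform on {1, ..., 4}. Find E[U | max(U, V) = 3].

25/11

P(max(U, V) = 3) = 11/68.
Summing U·P(x,y) over outcomes with max(U, V) = 3 gives 25/68.
E[U | max(U, V) = 3] = (25/68) / (11/68) = 25/11.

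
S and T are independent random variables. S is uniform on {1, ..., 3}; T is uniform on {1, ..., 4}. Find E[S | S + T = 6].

5/2

P(S + T = 6) = 1/6.
Summing S·P(x,y) over outcomes with S + T = 6 gives 5/12.
E[S | S + T = 6] = (5/12) / (1/6) = 5/2.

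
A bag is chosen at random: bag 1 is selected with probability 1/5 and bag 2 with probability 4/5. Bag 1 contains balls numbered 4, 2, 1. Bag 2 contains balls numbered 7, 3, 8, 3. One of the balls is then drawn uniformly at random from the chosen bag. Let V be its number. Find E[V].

E[V | bag 1] = (4+2+1)/3 = 7/3.
E[V | bag 2] = (7+3+8+3)/4 = 21/4.
By the law of total expectation,
E[V] = (1/5)·(7/3) + (4/5)·(21/4) = 14/3.

14/3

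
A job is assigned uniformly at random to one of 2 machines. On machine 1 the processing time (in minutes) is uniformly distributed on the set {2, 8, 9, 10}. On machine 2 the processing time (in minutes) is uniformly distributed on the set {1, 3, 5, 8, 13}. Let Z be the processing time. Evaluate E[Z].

E[Z | machine 1] = (2+8+9+10)/4 = 29/4.
E[Z | machine 2] = (1+3+5+8+13)/5 = 6.
By the law of total expectation,
E[Z] = (1/2)·(29/4) + (1/2)·(6) = 53/8.

53/8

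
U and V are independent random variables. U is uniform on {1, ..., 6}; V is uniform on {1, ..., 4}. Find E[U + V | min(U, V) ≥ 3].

8

P(min(U, V) ≥ 3) = 1/3.
Summing (U+V)·P(x,y) over outcomes with min(U, V) ≥ 3 gives 8/3.
E[U + V | min(U, V) ≥ 3] = (8/3) / (1/3) = 8.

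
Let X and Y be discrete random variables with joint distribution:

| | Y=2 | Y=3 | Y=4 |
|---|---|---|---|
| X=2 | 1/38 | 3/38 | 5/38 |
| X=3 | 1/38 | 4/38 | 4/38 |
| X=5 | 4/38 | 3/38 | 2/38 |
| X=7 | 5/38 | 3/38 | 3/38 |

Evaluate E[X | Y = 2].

P(Y = 2) = 11/38.
Summing X·P(X=x,Y=y) over the conditioning event gives 30/19.
E[X | Y = 2] = (30/19) / (11/38) = 60/11.

60/11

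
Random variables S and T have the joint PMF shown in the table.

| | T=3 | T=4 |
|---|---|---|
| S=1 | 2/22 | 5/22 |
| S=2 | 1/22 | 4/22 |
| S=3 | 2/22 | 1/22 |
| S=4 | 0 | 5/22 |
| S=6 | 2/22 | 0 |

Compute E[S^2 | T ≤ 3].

96/7

P(T ≤ 3) = 7/22.
Summing S^2·P(S=x,T=y) over the conditioning event gives 48/11.
E[S^2 | T ≤ 3] = (48/11) / (7/22) = 96/7.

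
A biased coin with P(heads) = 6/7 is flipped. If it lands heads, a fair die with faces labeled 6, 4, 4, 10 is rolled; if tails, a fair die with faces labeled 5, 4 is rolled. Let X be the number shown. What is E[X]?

E[X | heads] = (6+4+4+10)/4 = 6.
E[X | tails] = (5+4)/2 = 9/2.
By the law of total expectation,
E[X] = (6/7)·(6) + (1/7)·(9/2) = 81/14.

81/14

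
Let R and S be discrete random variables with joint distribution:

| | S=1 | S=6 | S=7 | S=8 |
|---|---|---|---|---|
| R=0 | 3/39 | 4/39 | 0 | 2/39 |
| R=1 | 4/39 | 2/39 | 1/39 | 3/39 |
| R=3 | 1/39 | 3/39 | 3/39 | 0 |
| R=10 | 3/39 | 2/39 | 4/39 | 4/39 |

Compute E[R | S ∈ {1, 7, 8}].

65/14

P(S ∈ {1, 7, 8}) = 28/39.
Summing R·P(R=x,S=y) over the conditioning event gives 10/3.
E[R | S ∈ {1, 7, 8}] = (10/3) / (28/39) = 65/14.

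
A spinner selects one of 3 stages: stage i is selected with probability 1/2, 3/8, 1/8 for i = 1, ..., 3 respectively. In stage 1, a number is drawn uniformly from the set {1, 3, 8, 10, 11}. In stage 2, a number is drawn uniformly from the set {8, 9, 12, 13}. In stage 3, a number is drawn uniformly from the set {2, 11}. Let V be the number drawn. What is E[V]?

E[V | stage 1] = (1+3+8+10+11)/5 = 33/5.
E[V | stage 2] = (8+9+12+13)/4 = 21/2.
E[V | stage 3] = (2+11)/2 = 13/2.
E[V] = (1/2)·(33/5) + (3/8)·(21/2) + (1/8)·(13/2) = 161/20.

161/20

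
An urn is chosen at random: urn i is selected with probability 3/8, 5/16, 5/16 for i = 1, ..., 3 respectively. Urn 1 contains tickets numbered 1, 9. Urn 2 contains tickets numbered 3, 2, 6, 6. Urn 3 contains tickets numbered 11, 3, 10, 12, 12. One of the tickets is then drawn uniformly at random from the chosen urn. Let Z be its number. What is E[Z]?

E[Z | urn 1] = (1+9)/2 = 5.
E[Z | urn 2] = (3+2+6+6)/4 = 17/4.
E[Z | urn 3] = (11+3+10+12+12)/5 = 48/5.
By the law of total expectation,
E[Z] = (3/8)·(5) + (5/16)·(17/4) + (5/16)·(48/5) = 397/64.

397/64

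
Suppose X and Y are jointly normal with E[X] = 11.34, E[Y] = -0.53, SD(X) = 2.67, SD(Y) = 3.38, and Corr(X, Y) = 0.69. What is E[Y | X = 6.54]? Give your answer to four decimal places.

-4.7227

The regression of Y on X has slope ρ·σ_Y/σ_X and passes through (μ_X, μ_Y).
E[Y | X=6.54] = -0.53 + (0.69)·(3.38/2.67)·(6.54 − (11.34)) = -0.53 + (0.87348)·(-4.8) = -4.7227.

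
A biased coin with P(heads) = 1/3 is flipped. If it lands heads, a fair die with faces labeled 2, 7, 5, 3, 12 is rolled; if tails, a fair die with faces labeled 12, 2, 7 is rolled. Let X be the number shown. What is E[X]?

33/5

E[X | heads] = (2+7+5+3+12)/5 = 29/5.
E[X | tails] = (12+2+7)/3 = 7.
By the law of total expectation,
E[X] = (1/3)·(29/5) + (2/3)·(7) = 33/5.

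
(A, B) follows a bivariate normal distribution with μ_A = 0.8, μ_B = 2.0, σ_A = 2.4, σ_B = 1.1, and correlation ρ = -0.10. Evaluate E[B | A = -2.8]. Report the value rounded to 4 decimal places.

2.1650

For a bivariate normal, E[B | A=x] = μ_B + ρ·(σ_B/σ_A)·(x − μ_A).
E[B | A=-2.8] = 2.0 + (-0.10)·(1.1/2.4)·(-2.8 − (0.8)) = 2.0 + (-0.045833)·(-3.6) = 2.1650.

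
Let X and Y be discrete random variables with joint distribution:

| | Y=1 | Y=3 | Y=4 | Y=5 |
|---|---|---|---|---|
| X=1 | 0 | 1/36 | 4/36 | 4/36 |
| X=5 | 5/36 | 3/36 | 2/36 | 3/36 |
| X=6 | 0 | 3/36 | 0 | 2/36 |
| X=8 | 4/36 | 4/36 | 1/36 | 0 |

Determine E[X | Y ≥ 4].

P(Y ≥ 4) = 4/9.
Σ X·P over the event = 1·(4/36) + 1·(4/36) + 5·(2/36) + 5·(3/36) + 6·(2/36) + 8·(1/36) = 53/36.
E[X | Y ≥ 4] = (53/36) / (4/9) = 53/16.

53/16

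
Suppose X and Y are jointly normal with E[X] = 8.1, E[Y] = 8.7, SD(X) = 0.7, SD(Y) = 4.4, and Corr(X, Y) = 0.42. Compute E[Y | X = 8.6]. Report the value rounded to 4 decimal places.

The regression of Y on X has slope ρ·σ_Y/σ_X and passes through (μ_X, μ_Y).
E[Y | X=8.6] = 8.7 + (0.42)·(4.4/0.7)·(8.6 − (8.1)) = 8.7 + (2.64)·(0.5) = 10.0200.

10.0200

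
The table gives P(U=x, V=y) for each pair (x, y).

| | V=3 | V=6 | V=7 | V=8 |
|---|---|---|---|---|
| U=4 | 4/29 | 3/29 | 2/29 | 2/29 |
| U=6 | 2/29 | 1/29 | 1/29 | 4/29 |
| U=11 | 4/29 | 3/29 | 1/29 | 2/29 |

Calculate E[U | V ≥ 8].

P(V ≥ 8) = 8/29.
Summing U·P(U=x,V=y) over the conditioning event gives 54/29.
E[U | V ≥ 8] = (54/29) / (8/29) = 27/4.

27/4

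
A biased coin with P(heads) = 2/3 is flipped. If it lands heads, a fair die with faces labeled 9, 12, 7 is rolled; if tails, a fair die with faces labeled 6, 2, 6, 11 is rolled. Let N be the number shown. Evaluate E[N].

299/36

E[N | heads] = (9+12+7)/3 = 28/3.
E[N | tails] = (6+2+6+11)/4 = 25/4.
By the law of total expectation,
E[N] = (2/3)·(28/3) + (1/3)·(25/4) = 299/36.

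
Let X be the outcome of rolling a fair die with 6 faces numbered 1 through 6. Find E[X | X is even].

4

Given X is even, X is equally likely to be any of {2, 4, 6}.
E[X | X is even] = (2 + 4 + 6) / 3 = 4.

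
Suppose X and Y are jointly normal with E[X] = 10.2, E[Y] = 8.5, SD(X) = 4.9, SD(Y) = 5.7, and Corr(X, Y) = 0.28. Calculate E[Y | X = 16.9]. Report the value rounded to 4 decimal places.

10.6823

For a bivariate normal, E[Y | X=x] = μ_Y + ρ·(σ_Y/σ_X)·(x − μ_X).
E[Y | X=16.9] = 8.5 + (0.28)·(5.7/4.9)·(16.9 − (10.2)) = 8.5 + (0.32571)·(6.7) = 10.6823.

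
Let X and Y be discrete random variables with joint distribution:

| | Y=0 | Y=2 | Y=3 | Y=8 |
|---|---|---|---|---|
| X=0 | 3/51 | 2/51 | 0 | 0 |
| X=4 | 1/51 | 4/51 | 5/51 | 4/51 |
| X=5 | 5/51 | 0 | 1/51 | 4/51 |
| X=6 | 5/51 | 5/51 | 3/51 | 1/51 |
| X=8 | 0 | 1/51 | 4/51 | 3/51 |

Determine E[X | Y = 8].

11/2

P(Y = 8) = 4/17.
Summing X·P(X=x,Y=y) over the conditioning event gives 22/17.
E[X | Y = 8] = (22/17) / (4/17) = 11/2.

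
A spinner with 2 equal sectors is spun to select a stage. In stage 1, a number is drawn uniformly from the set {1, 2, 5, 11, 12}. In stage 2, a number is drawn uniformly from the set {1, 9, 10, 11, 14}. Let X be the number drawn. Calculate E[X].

E[X | stage 1] = (1+2+5+11+12)/5 = 31/5.
E[X | stage 2] = (1+9+10+11+14)/5 = 9.
By the law of total expectation,
E[X] = (1/2)·(31/5) + (1/2)·(9) = 38/5.

38/5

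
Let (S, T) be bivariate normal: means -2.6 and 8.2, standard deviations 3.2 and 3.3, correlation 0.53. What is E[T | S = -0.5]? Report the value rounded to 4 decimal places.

For a bivariate normal, E[T | S=x] = μ_T + ρ·(σ_T/σ_S)·(x − μ_S).
E[T | S=-0.5] = 8.2 + (0.53)·(3.3/3.2)·(-0.5 − (-2.6)) = 8.2 + (0.54656)·(2.1) = 9.3478.

9.3478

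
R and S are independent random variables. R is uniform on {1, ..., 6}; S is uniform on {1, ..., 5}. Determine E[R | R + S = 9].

5

Outcomes with R + S = 9: (4,5), (5,4), (6,3), each with probability 1/30.
E[R | R + S = 9] = (4 + 5 + 6) / 3 = 5.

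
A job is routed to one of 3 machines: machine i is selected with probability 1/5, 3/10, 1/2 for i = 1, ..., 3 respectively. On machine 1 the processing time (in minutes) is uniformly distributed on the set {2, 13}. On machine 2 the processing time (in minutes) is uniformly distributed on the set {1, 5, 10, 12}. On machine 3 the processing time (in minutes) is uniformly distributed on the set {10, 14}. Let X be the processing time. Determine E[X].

E[X | machine 1] = (2+13)/2 = 15/2.
E[X | machine 2] = (1+5+10+12)/4 = 7.
E[X | machine 3] = (10+14)/2 = 12.
By the law of total expectation,
E[X] = (1/5)·(15/2) + (3/10)·(7) + (1/2)·(12) = 48/5.

48/5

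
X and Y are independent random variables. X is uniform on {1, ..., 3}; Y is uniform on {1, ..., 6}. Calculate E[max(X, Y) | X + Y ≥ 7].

16/3

Outcomes with X + Y ≥ 7: (1,6), (2,5), (2,6), (3,4), (3,5), (3,6), each with probability 1/18.
E[max(X, Y) | X + Y ≥ 7] = (6 + 5 + 6 + 4 + 5 + 6) / 6 = 16/3.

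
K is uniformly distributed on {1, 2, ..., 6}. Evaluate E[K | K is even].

Given K is even, K is equally likely to be any of {2, 4, 6}.
E[K | K is even] = (2 + 4 + 6) / 3 = 4.

4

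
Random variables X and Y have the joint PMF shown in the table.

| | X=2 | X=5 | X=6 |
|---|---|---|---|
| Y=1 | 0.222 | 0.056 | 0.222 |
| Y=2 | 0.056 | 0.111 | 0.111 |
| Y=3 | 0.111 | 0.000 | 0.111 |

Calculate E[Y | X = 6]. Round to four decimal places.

1.7500

P(X = 6) = 0.444.
Σ Y·P over the event = 1·(0.222) + 2·(0.111) + 3·(0.111) = 0.777.
E[Y | X = 6] = (0.777) / (0.444) = 1.7500.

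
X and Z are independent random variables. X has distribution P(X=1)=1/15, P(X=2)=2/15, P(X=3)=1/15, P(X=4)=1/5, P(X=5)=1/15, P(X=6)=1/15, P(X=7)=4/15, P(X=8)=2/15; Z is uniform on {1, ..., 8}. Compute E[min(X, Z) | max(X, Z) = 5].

P(max(X, Z) = 5) = 1/10.
Summing min(X,Z)·P(x,y) over outcomes with max(X, Z) = 5 gives 7/24.
E[min(X, Z) | max(X, Z) = 5] = (7/24) / (1/10) = 35/12.

35/12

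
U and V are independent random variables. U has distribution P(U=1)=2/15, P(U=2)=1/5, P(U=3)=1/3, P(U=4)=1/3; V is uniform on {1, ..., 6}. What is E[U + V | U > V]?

36/7

P(U > V) = 14/45.
Summing (U+V)·P(x,y) over outcomes with U > V gives 8/5.
E[U + V | U > V] = (8/5) / (14/45) = 36/7.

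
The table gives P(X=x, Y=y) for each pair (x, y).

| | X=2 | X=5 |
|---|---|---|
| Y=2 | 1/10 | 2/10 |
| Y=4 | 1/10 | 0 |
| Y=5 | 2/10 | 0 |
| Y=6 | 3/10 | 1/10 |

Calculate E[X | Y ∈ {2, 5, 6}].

3

P(Y ∈ {2, 5, 6}) = 9/10.
Summing X·P(X=x,Y=y) over the conditioning event gives 27/10.
E[X | Y ∈ {2, 5, 6}] = (27/10) / (9/10) = 3.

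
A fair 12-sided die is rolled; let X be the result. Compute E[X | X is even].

Given X is even, X is equally likely to be any of {2, 4, 6, 8, 10, 12}.
E[X | X is even] = (2 + 4 + 6 + 8 + 10 + 12) / 6 = 7.

7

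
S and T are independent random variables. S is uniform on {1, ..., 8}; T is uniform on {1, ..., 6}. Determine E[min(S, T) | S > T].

77/27

P(S > T) = 9/16.
Summing min(S,T)·P(x,y) over outcomes with S > T gives 77/48.
E[min(S, T) | S > T] = (77/48) / (9/16) = 77/27.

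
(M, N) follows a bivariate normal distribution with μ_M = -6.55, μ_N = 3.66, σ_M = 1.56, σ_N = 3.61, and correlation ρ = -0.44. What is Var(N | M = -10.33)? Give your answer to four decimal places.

10.5091

The conditional variance in a bivariate normal is σ_N²(1 − ρ²), independent of x.
Var(N | M=-10.33) = (3.61)²·(1 − (-0.44)²) = 13.0321·0.8064 = 10.5091.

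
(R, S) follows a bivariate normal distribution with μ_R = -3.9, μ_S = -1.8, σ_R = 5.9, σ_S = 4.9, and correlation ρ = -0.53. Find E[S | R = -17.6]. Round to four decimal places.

E[S | R=x] = μ_S + ρ(σ_S/σ_R)(x − μ_R) for jointly normal variables.
E[S | R=-17.6] = -1.8 + (-0.53)·(4.9/5.9)·(-17.6 − (-3.9)) = -1.8 + (-0.44017)·(-13.7) = 4.2303.

4.2303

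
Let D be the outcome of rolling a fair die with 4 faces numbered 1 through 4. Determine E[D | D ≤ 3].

Given D ≤ 3, D is equally likely to be any of {1, 2, 3}.
E[D | D ≤ 3] = (1 + 2 + 3) / 3 = 2.

2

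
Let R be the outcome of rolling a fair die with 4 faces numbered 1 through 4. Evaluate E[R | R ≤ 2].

3/2

Given R ≤ 2, R is equally likely to be any of {1, 2}.
E[R | R ≤ 2] = (1 + 2) / 2 = 3/2.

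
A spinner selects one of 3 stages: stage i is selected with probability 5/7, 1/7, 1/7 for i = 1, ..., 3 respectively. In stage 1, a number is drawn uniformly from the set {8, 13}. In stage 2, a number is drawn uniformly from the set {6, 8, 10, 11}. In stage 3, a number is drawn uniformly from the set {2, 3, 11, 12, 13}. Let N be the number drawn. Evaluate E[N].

E[N | stage 1] = (8+13)/2 = 21/2.
E[N | stage 2] = (6+8+10+11)/4 = 35/4.
E[N | stage 3] = (2+3+11+12+13)/5 = 41/5.
E[N] = (5/7)·(21/2) + (1/7)·(35/4) + (1/7)·(41/5) = 1389/140.

1389/140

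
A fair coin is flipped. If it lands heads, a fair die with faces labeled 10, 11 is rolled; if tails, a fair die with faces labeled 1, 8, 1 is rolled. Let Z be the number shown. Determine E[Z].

E[Z | heads] = (10+11)/2 = 21/2.
E[Z | tails] = (1+8+1)/3 = 10/3.
By the law of total expectation,
E[Z] = (1/2)·(21/2) + (1/2)·(10/3) = 83/12.

83/12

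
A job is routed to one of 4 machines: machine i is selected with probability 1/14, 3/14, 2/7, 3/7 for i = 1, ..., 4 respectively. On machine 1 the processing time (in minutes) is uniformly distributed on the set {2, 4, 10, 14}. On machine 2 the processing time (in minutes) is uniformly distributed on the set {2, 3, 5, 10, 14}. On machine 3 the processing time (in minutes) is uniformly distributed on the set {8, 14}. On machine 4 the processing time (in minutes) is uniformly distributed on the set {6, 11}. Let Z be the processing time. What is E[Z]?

E[Z | machine 1] = (2+4+10+14)/4 = 15/2.
E[Z | machine 2] = (2+3+5+10+14)/5 = 34/5.
E[Z | machine 3] = (8+14)/2 = 11.
E[Z | machine 4] = (6+11)/2 = 17/2.
By the law of total expectation,
E[Z] = (1/14)·(15/2) + (3/14)·(34/5) + (2/7)·(11) + (3/7)·(17/2) = 1229/140.

1229/140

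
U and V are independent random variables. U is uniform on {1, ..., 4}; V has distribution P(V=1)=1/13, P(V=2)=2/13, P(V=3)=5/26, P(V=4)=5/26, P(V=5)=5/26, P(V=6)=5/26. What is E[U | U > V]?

P(U > V) = 19/104.
Summing U·P(x,y) over outcomes with U > V gives 33/52.
E[U | U > V] = (33/52) / (19/104) = 66/19.

66/19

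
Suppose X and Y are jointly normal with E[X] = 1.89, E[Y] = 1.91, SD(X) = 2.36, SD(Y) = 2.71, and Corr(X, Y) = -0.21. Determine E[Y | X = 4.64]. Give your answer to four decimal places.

The regression of Y on X has slope ρ·σ_Y/σ_X and passes through (μ_X, μ_Y).
E[Y | X=4.64] = 1.91 + (-0.21)·(2.71/2.36)·(4.64 − (1.89)) = 1.91 + (-0.24114)·(2.75) = 1.2469.

1.2469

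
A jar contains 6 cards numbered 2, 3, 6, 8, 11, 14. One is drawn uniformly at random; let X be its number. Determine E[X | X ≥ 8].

11

P(X ≥ 8) = 1/2.
Σ over the event: 8·1/6 + 11·1/6 + 14·1/6 = 11/2.
E[X | X ≥ 8] = (11/2) / (1/2) = 11.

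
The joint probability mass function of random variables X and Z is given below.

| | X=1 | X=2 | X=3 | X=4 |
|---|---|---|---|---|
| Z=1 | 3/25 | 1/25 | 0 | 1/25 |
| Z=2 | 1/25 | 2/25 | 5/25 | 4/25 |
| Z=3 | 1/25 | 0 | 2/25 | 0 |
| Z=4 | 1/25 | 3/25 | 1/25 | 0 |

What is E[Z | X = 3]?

P(X = 3) = 8/25.
Σ Z·P over the event = 2·(5/25) + 3·(2/25) + 4·(1/25) = 4/5.
E[Z | X = 3] = (4/5) / (8/25) = 5/2.

5/2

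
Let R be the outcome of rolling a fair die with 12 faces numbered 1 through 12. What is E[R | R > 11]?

Given R > 11, R is equally likely to be any of {12}.
E[R | R > 11] = (12) / 1 = 12.

12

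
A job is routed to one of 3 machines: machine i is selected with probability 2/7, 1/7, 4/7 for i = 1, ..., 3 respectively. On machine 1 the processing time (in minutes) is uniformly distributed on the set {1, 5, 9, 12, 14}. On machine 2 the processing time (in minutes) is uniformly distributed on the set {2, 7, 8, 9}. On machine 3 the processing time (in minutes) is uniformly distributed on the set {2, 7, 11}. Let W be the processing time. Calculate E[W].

1487/210

E[W | machine 1] = (1+5+9+12+14)/5 = 41/5.
E[W | machine 2] = (2+7+8+9)/4 = 13/2.
E[W | machine 3] = (2+7+11)/3 = 20/3.
By the law of total expectation,
E[W] = (2/7)·(41/5) + (1/7)·(13/2) + (4/7)·(20/3) = 1487/210.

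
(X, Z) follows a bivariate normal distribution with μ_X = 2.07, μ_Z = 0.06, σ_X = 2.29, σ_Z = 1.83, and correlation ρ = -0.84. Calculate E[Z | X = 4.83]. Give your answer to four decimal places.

The regression of Z on X has slope ρ·σ_Z/σ_X and passes through (μ_X, μ_Z).
E[Z | X=4.83] = 0.06 + (-0.84)·(1.83/2.29)·(4.83 − (2.07)) = 0.06 + (-0.67127)·(2.76) = -1.7927.

-1.7927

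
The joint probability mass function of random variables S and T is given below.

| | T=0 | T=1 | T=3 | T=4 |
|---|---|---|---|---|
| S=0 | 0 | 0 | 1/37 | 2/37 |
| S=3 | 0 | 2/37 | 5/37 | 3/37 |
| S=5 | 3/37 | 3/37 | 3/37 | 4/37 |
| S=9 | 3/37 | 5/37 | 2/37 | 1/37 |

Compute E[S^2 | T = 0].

P(T = 0) = 6/37.
Summing S^2·P(S=x,T=y) over the conditioning event gives 318/37.
E[S^2 | T = 0] = (318/37) / (6/37) = 53.

53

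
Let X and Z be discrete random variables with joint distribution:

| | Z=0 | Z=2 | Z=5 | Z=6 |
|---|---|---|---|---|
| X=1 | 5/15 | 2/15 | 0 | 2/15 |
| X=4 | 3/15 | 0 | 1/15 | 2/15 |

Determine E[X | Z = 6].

P(Z = 6) = 4/15.
Summing X·P(X=x,Z=y) over the conditioning event gives 2/3.
E[X | Z = 6] = (2/3) / (4/15) = 5/2.

5/2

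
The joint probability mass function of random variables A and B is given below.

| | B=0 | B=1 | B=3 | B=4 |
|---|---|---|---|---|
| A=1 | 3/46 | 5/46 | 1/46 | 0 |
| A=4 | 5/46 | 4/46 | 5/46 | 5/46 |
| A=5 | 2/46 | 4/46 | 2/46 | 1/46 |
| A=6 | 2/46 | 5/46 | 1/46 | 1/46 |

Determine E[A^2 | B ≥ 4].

141/7

P(B ≥ 4) = 7/46.
Summing A^2·P(A=x,B=y) over the conditioning event gives 141/46.
E[A^2 | B ≥ 4] = (141/46) / (7/46) = 141/7.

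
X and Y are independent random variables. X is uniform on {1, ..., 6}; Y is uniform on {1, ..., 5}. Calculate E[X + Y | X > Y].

7

P(X > Y) = 1/2.
Summing (X+Y)·P(x,y) over outcomes with X > Y gives 7/2.
E[X + Y | X > Y] = (7/2) / (1/2) = 7.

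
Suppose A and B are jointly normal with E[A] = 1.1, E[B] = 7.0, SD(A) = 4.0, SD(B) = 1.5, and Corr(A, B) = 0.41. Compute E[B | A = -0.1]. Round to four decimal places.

The regression of B on A has slope ρ·σ_B/σ_A and passes through (μ_A, μ_B).
E[B | A=-0.1] = 7.0 + (0.41)·(1.5/4.0)·(-0.1 − (1.1)) = 7.0 + (0.15375)·(-1.2) = 6.8155.

6.8155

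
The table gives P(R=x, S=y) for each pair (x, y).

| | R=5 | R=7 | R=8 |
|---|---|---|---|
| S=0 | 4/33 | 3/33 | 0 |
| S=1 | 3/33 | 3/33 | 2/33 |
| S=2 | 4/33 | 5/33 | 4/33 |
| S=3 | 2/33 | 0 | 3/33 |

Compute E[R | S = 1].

13/2

P(S = 1) = 8/33.
Σ R·P over the event = 5·(3/33) + 7·(3/33) + 8·(2/33) = 52/33.
E[R | S = 1] = (52/33) / (8/33) = 13/2.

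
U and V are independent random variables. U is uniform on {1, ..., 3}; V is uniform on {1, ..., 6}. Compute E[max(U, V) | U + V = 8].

11/2

P(U + V = 8) = 1/9.
Summing max(U,V)·P(x,y) over outcomes with U + V = 8 gives 11/18.
E[max(U, V) | U + V = 8] = (11/18) / (1/9) = 11/2.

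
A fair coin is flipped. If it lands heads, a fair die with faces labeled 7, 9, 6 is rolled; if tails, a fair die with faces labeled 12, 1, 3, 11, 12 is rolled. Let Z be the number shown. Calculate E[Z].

227/30

E[Z | heads] = (7+9+6)/3 = 22/3.
E[Z | tails] = (12+1+3+11+12)/5 = 39/5.
E[Z] = (1/2)·(22/3) + (1/2)·(39/5) = 227/30.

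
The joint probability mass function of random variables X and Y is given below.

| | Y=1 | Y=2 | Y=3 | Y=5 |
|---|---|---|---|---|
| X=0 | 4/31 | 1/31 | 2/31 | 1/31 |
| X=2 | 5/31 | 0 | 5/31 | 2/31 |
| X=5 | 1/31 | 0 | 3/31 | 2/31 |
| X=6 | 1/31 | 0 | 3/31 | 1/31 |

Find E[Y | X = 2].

5/2

P(X = 2) = 12/31.
Σ Y·P over the event = 1·(5/31) + 3·(5/31) + 5·(2/31) = 30/31.
E[Y | X = 2] = (30/31) / (12/31) = 5/2.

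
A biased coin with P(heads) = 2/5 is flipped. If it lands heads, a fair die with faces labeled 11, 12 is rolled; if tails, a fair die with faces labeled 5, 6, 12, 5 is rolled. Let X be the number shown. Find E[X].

44/5

E[X | heads] = (11+12)/2 = 23/2.
E[X | tails] = (5+6+12+5)/4 = 7.
By the law of total expectation,
E[X] = (2/5)·(23/2) + (3/5)·(7) = 44/5.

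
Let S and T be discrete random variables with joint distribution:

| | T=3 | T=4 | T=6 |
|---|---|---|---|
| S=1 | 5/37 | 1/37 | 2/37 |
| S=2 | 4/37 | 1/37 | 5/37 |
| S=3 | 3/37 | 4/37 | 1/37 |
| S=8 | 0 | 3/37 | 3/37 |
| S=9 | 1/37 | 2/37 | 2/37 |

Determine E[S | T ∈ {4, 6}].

P(T ∈ {4, 6}) = 24/37.
Summing S·P(S=x,T=y) over the conditioning event gives 114/37.
E[S | T ∈ {4, 6}] = (114/37) / (24/37) = 19/4.

19/4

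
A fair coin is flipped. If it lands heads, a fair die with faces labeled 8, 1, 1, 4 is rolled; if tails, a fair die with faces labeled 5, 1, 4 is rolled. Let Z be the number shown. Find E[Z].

E[Z | heads] = (8+1+1+4)/4 = 7/2.
E[Z | tails] = (5+1+4)/3 = 10/3.
E[Z] = (1/2)·(7/2) + (1/2)·(10/3) = 41/12.

41/12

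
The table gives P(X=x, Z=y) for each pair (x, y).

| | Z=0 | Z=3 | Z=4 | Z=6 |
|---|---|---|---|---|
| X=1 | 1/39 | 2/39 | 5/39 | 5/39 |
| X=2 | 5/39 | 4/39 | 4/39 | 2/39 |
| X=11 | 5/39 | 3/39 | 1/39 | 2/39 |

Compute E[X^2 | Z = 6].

85/3

P(Z = 6) = 3/13.
Σ X^2·P over the event = 1·(5/39) + 4·(2/39) + 121·(2/39) = 85/13.
E[X^2 | Z = 6] = (85/13) / (3/13) = 85/3.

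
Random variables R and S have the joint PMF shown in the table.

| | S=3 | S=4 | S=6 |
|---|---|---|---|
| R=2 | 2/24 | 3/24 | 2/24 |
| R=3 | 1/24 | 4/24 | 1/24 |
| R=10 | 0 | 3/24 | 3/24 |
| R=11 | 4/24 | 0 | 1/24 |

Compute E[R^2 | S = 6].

P(S = 6) = 7/24.
Σ R^2·P over the event = 4·(2/24) + 9·(1/24) + 100·(3/24) + 121·(1/24) = 73/4.
E[R^2 | S = 6] = (73/4) / (7/24) = 438/7.

438/7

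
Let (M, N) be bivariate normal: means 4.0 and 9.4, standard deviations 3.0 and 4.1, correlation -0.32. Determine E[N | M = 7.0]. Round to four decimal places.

8.0880

E[N | M=x] = μ_N + ρ(σ_N/σ_M)(x − μ_M) for jointly normal variables.
E[N | M=7.0] = 9.4 + (-0.32)·(4.1/3.0)·(7.0 − (4.0)) = 9.4 + (-0.43733)·(3) = 8.0880.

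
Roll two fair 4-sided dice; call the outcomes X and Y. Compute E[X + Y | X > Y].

5

Outcomes with X > Y: (2,1), (3,1), (3,2), (4,1), (4,2), (4,3), each with probability 1/16.
E[X + Y | X > Y] = (3 + 4 + 5 + 5 + 6 + 7) / 6 = 5.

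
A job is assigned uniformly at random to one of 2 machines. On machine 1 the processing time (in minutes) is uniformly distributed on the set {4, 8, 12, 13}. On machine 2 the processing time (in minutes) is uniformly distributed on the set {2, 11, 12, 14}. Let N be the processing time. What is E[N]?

E[N | machine 1] = (4+8+12+13)/4 = 37/4.
E[N | machine 2] = (2+11+12+14)/4 = 39/4.
By the law of total expectation,
E[N] = (1/2)·(37/4) + (1/2)·(39/4) = 19/2.

19/2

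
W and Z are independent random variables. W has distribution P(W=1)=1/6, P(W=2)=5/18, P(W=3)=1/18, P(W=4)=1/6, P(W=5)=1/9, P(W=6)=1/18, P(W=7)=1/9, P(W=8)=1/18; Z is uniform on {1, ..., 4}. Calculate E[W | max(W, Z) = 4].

64/21

P(max(W, Z) = 4) = 7/24.
Summing W·P(x,y) over outcomes with max(W, Z) = 4 gives 8/9.
E[W | max(W, Z) = 4] = (8/9) / (7/24) = 64/21.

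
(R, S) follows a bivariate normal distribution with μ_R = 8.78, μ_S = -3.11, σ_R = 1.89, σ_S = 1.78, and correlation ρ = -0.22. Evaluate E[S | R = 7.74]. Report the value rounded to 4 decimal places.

E[S | R=x] = μ_S + ρ(σ_S/σ_R)(x − μ_R) for jointly normal variables.
E[S | R=7.74] = -3.11 + (-0.22)·(1.78/1.89)·(7.74 − (8.78)) = -3.11 + (-0.2072)·(-1.04) = -2.8945.

-2.8945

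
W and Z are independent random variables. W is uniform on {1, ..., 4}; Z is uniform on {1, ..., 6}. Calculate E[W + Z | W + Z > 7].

26/3

Outcomes with W + Z > 7: (2,6), (3,5), (3,6), (4,4), (4,5), (4,6), each with probability 1/24.
E[W + Z | W + Z > 7] = (8 + 8 + 9 + 8 + 9 + 10) / 6 = 26/3.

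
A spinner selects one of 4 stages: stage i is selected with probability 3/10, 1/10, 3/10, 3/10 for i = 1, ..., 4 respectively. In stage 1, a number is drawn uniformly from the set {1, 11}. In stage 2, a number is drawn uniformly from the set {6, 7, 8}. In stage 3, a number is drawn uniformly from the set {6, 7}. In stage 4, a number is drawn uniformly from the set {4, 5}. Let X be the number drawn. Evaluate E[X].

29/5

E[X | stage 1] = (1+11)/2 = 6.
E[X | stage 2] = (6+7+8)/3 = 7.
E[X | stage 3] = (6+7)/2 = 13/2.
E[X | stage 4] = (4+5)/2 = 9/2.
By the law of total expectation,
E[X] = (3/10)·(6) + (1/10)·(7) + (3/10)·(13/2) + (3/10)·(9/2) = 29/5.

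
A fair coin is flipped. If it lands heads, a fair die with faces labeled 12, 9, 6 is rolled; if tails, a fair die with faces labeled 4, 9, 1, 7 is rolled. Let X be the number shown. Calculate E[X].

E[X | heads] = (12+9+6)/3 = 9.
E[X | tails] = (4+9+1+7)/4 = 21/4.
E[X] = (1/2)·(9) + (1/2)·(21/4) = 57/8.

57/8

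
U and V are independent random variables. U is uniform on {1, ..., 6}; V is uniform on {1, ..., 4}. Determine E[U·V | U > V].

145/14

P(U > V) = 7/12.
Summing UV·P(x,y) over outcomes with U > V gives 145/24.
E[U·V | U > V] = (145/24) / (7/12) = 145/14.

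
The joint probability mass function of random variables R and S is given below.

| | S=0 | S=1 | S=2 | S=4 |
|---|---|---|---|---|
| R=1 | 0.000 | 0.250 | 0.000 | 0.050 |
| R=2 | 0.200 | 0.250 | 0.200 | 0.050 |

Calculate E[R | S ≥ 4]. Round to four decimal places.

1.5000

P(S ≥ 4) = 0.100.
Σ R·P over the event = 1·(0.050) + 2·(0.050) = 0.150.
E[R | S ≥ 4] = (0.150) / (0.100) = 1.5000.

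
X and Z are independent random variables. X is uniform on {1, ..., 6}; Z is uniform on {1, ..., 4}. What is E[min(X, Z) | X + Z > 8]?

11/3

Outcomes with X + Z > 8: (5,4), (6,3), (6,4), each with probability 1/24.
E[min(X, Z) | X + Z > 8] = (4 + 3 + 4) / 3 = 11/3.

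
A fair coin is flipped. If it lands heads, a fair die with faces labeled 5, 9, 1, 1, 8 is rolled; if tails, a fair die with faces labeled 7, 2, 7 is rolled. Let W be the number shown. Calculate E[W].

76/15

E[W | heads] = (5+9+1+1+8)/5 = 24/5.
E[W | tails] = (7+2+7)/3 = 16/3.
By the law of total expectation,
E[W] = (1/2)·(24/5) + (1/2)·(16/3) = 76/15.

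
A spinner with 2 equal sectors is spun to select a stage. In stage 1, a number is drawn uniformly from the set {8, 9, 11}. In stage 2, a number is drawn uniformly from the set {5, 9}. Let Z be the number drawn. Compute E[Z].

E[Z | stage 1] = (8+9+11)/3 = 28/3.
E[Z | stage 2] = (5+9)/2 = 7.
E[Z] = (1/2)·(28/3) + (1/2)·(7) = 49/6.

49/6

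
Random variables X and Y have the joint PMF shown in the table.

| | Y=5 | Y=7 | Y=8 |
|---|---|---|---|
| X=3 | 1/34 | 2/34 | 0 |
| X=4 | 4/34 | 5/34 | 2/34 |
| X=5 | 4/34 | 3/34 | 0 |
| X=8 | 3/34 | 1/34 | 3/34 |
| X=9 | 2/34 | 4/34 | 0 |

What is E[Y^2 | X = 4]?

43

P(X = 4) = 11/34.
Σ Y^2·P over the event = 25·(4/34) + 49·(5/34) + 64·(2/34) = 473/34.
E[Y^2 | X = 4] = (473/34) / (11/34) = 43.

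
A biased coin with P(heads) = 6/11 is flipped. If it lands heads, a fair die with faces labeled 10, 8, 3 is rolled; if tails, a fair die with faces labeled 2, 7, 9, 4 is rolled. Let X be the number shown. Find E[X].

E[X | heads] = (10+8+3)/3 = 7.
E[X | tails] = (2+7+9+4)/4 = 11/2.
E[X] = (6/11)·(7) + (5/11)·(11/2) = 139/22.

139/22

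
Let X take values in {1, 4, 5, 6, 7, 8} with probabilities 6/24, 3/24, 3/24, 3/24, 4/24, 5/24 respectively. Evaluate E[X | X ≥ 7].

P(X ≥ 7) = 3/8.
Σ over the event: 7·1/6 + 8·5/24 = 17/6.
E[X | X ≥ 7] = (17/6) / (3/8) = 68/9.

68/9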